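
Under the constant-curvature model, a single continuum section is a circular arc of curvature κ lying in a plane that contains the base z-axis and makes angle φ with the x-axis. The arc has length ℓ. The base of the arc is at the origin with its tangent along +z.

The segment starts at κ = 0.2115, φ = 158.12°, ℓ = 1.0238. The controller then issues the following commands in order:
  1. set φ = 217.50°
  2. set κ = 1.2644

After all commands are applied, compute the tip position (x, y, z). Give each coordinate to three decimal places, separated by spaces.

-0.456 -0.350 0.761

initial: κ=0.2115, φ=158.12°, ℓ=1.0238
cmd 1: set φ=217.50° → (κ,φ,ℓ)=(0.2115,217.50°,1.0238) → tip=(-0.0876,-0.0672,1.0158)
cmd 2: set κ=1.2644 → (κ,φ,ℓ)=(1.2644,217.50°,1.0238) → tip=(-0.4563,-0.3501,0.7609)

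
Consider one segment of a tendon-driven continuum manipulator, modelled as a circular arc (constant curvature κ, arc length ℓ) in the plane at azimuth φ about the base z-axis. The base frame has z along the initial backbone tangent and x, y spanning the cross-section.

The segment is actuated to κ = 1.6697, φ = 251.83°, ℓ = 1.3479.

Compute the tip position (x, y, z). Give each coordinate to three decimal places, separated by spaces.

θ = κ·ℓ = 1.6697 × 1.3479 = 2.25059 rad
ρ = (1 − cos θ)/κ = (1 − -0.62863)/1.6697 = 0.97540
z = sin θ / κ = 0.77770/1.6697 = 0.46577
x = ρ cos φ = 0.97540 × cos(251.83°) = -0.30417
y = ρ sin φ = 0.97540 × sin(251.83°) = -0.92677

-0.304 -0.927 0.466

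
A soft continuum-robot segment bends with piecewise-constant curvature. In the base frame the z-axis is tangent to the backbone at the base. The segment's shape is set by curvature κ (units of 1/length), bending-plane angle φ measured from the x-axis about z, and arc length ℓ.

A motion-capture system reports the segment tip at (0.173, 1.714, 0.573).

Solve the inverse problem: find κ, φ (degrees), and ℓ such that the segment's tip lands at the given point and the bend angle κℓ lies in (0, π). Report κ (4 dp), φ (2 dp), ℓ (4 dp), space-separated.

ρ = √(x²+y²) = √(0.173² + 1.714²) = 1.72271
φ = atan2(y, x) mod 360° = atan2(1.714, 0.173) = 84.2365°
|p|² = ρ² + z² = 1.72271² + 0.573² = 3.29605
κ = 2ρ / |p|² = 2×1.72271 / 3.29605 = 1.04532
θ = 2·atan2(ρ, z) = 2·atan2(1.72271, 0.573) = 2.49938 rad
ℓ = θ/κ = 2.49938/1.04532 = 2.39103

1.0453 84.24 2.3910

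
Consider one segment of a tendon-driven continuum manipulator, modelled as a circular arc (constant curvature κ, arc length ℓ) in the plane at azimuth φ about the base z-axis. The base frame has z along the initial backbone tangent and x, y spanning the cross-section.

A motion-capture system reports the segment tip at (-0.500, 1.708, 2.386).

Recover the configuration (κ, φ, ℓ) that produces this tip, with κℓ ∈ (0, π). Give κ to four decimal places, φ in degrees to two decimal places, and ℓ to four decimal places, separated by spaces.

ρ = √(x²+y²) = √(-0.500² + 1.708²) = 1.77968
φ = atan2(y, x) mod 360° = atan2(1.708, -0.500) = 106.3169°
|p|² = ρ² + z² = 1.77968² + 2.386² = 8.86026
κ = 2ρ / |p|² = 2×1.77968 / 8.86026 = 0.40172
θ = 2·atan2(ρ, z) = 2·atan2(1.77968, 2.386) = 1.28172 rad
ℓ = θ/κ = 1.28172/0.40172 = 3.19057

0.4017 106.32 3.1906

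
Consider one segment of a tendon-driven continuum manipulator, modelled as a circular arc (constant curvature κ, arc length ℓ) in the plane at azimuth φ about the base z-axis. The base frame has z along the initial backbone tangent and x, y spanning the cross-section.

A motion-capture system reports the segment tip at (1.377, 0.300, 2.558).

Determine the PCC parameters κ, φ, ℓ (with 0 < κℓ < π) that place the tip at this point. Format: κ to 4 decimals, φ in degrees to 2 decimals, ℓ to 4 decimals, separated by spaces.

ρ = √(x²+y²) = √(1.377² + 0.300²) = 1.40930
φ = atan2(y, x) mod 360° = atan2(0.300, 1.377) = 12.2907°
|p|² = ρ² + z² = 1.40930² + 2.558² = 8.52949
κ = 2ρ / |p|² = 2×1.40930 / 8.52949 = 0.33045
θ = 2·atan2(ρ, z) = 2·atan2(1.40930, 2.558) = 1.00713 rad
ℓ = θ/κ = 1.00713/0.33045 = 3.04771

0.3305 12.29 3.0477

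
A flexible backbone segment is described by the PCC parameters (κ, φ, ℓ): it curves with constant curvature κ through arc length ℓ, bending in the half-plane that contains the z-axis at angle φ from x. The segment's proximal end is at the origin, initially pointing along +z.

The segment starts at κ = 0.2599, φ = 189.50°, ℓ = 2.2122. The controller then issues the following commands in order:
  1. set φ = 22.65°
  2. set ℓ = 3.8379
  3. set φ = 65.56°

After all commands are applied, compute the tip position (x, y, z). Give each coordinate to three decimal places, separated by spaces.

0.728 1.603 3.232

initial: κ=0.2599, φ=189.50°, ℓ=2.2122
cmd 1: set φ=22.65° → (κ,φ,ℓ)=(0.2599,22.65°,2.2122) → tip=(0.5709,0.2382,2.0923)
cmd 2: set ℓ=3.8379 → (κ,φ,ℓ)=(0.2599,22.65°,3.8379) → tip=(1.6248,0.6780,3.2324)
cmd 3: set φ=65.56° → (κ,φ,ℓ)=(0.2599,65.56°,3.8379) → tip=(0.7284,1.6028,3.2324)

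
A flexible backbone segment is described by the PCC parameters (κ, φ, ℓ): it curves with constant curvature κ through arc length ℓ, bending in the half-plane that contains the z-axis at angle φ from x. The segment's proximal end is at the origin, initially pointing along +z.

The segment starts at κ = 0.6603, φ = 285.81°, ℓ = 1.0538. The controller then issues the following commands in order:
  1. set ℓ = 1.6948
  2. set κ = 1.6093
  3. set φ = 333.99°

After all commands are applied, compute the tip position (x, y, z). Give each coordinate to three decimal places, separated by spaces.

initial: κ=0.6603, φ=285.81°, ℓ=1.0538
cmd 1: set ℓ=1.6948 → (κ,φ,ℓ)=(0.6603,285.81°,1.6948) → tip=(0.2325,-0.8211,1.3626)
cmd 2: set κ=1.6093 → (κ,φ,ℓ)=(1.6093,285.81°,1.6948) → tip=(0.3243,-1.1452,0.2501)
cmd 3: set φ=333.99° → (κ,φ,ℓ)=(1.6093,333.99°,1.6948) → tip=(1.0697,-0.5220,0.2501)

1.070 -0.522 0.250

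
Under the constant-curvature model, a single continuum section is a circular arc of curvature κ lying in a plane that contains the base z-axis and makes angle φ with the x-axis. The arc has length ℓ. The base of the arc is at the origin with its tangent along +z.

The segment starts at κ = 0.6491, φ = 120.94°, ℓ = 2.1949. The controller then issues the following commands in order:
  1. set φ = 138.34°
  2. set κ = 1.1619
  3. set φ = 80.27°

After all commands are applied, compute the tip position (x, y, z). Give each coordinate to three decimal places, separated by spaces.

0.266 1.553 0.480

initial: κ=0.6491, φ=120.94°, ℓ=2.1949
cmd 1: set φ=138.34° → (κ,φ,ℓ)=(0.6491,138.34°,2.1949) → tip=(-0.9834,0.8750,1.5242)
cmd 2: set κ=1.1619 → (κ,φ,ℓ)=(1.1619,138.34°,2.1949) → tip=(-1.1768,1.0470,0.4798)
cmd 3: set φ=80.27° → (κ,φ,ℓ)=(1.1619,80.27°,2.1949) → tip=(0.2662,1.5525,0.4798)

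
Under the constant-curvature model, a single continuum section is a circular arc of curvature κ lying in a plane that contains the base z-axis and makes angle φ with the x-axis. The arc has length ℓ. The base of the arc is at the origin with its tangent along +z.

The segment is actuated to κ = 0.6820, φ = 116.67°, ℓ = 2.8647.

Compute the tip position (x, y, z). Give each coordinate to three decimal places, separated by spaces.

θ = κ·ℓ = 0.6820 × 2.8647 = 1.95373 rad
ρ = (1 − cos θ)/κ = (1 − -0.37364)/0.6820 = 2.01413
z = sin θ / κ = 0.92757/0.6820 = 1.36008
x = ρ cos φ = 2.01413 × cos(116.67°) = -0.90405
y = ρ sin φ = 2.01413 × sin(116.67°) = 1.79984

-0.904 1.800 1.360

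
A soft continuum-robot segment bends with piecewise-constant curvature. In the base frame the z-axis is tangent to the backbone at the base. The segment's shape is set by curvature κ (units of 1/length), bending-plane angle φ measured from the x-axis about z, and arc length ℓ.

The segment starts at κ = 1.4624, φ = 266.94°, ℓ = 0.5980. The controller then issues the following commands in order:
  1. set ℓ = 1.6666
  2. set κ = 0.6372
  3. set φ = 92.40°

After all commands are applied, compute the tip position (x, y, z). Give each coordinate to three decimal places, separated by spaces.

initial: κ=1.4624, φ=266.94°, ℓ=0.5980
cmd 1: set ℓ=1.6666 → (κ,φ,ℓ)=(1.4624,266.94°,1.6666) → tip=(-0.0643,-1.2032,0.4428)
cmd 2: set κ=0.6372 → (κ,φ,ℓ)=(0.6372,266.94°,1.6666) → tip=(-0.0430,-0.8037,1.3705)
cmd 3: set φ=92.40° → (κ,φ,ℓ)=(0.6372,92.40°,1.6666) → tip=(-0.0337,0.8041,1.3705)

-0.034 0.804 1.371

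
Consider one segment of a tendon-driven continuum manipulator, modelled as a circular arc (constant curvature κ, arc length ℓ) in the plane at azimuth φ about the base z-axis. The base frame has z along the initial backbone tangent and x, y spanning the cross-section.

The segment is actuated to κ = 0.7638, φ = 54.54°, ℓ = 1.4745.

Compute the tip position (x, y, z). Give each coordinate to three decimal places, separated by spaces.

0.433 0.608 1.182

θ = κ·ℓ = 0.7638 × 1.4745 = 1.12622 rad
ρ = (1 − cos θ)/κ = (1 − 0.43007)/0.7638 = 0.74617
z = sin θ / κ = 0.90279/0.7638 = 1.18198
x = ρ cos φ = 0.74617 × cos(54.54°) = 0.43288
y = ρ sin φ = 0.74617 × sin(54.54°) = 0.60777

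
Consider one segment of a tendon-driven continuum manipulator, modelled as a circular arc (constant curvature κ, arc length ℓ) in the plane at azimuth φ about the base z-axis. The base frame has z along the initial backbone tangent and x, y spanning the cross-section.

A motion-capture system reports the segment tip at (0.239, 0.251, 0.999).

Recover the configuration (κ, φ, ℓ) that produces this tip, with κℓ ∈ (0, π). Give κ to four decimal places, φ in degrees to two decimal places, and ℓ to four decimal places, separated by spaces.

0.6199 46.40 1.0773

ρ = √(x²+y²) = √(0.239² + 0.251²) = 0.34659
φ = atan2(y, x) mod 360° = atan2(0.251, 0.239) = 46.4029°
|p|² = ρ² + z² = 0.34659² + 0.999² = 1.11812
κ = 2ρ / |p|² = 2×0.34659 / 1.11812 = 0.61994
θ = 2·atan2(ρ, z) = 2·atan2(0.34659, 0.999) = 0.66788 rad
ℓ = θ/κ = 0.66788/0.61994 = 1.07733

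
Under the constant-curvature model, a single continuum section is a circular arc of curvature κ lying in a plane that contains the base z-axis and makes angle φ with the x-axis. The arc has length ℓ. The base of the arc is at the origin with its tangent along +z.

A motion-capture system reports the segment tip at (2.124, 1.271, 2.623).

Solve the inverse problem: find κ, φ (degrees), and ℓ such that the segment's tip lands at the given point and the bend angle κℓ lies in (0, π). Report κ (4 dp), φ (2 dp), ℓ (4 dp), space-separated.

0.3806 30.90 3.9749

ρ = √(x²+y²) = √(2.124² + 1.271²) = 2.47524
φ = atan2(y, x) mod 360° = atan2(1.271, 2.124) = 30.8963°
|p|² = ρ² + z² = 2.47524² + 2.623² = 13.00695
κ = 2ρ / |p|² = 2×2.47524 / 13.00695 = 0.38060
θ = 2·atan2(ρ, z) = 2·atan2(2.47524, 2.623) = 1.51285 rad
ℓ = θ/κ = 1.51285/0.38060 = 3.97487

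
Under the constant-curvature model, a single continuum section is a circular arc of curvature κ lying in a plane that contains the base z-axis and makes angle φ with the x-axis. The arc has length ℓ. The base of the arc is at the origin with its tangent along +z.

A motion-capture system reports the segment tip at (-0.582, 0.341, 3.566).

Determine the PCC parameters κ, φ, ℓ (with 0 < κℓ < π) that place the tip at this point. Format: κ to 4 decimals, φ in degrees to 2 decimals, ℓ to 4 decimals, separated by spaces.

0.1024 149.63 3.6505

ρ = √(x²+y²) = √(-0.582² + 0.341²) = 0.67454
φ = atan2(y, x) mod 360° = atan2(0.341, -0.582) = 149.6335°
|p|² = ρ² + z² = 0.67454² + 3.566² = 13.17136
κ = 2ρ / |p|² = 2×0.67454 / 13.17136 = 0.10243
θ = 2·atan2(ρ, z) = 2·atan2(0.67454, 3.566) = 0.37390 rad
ℓ = θ/κ = 0.37390/0.10243 = 3.65046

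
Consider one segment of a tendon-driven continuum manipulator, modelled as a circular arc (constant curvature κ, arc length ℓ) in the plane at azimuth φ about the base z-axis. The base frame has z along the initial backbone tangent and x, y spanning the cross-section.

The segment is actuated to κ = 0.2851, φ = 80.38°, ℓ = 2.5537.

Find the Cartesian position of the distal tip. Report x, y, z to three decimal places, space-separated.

0.149 0.877 2.334

θ = κ·ℓ = 0.2851 × 2.5537 = 0.72806 rad
ρ = (1 − cos θ)/κ = (1 − 0.74647)/0.2851 = 0.88928
z = sin θ / κ = 0.66542/0.2851 = 2.33400
x = ρ cos φ = 0.88928 × cos(80.38°) = 0.14861
y = ρ sin φ = 0.88928 × sin(80.38°) = 0.87677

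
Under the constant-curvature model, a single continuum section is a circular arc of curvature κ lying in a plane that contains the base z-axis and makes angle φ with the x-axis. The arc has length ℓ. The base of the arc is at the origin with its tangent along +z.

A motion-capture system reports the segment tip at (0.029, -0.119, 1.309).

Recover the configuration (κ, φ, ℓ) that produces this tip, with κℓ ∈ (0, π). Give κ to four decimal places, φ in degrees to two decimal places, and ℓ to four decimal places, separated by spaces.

ρ = √(x²+y²) = √(0.029² + -0.119²) = 0.12248
φ = atan2(y, x) mod 360° = atan2(-0.119, 0.029) = 283.6959°
|p|² = ρ² + z² = 0.12248² + 1.309² = 1.72848
κ = 2ρ / |p|² = 2×0.12248 / 1.72848 = 0.14172
θ = 2·atan2(ρ, z) = 2·atan2(0.12248, 1.309) = 0.18660 rad
ℓ = θ/κ = 0.18660/0.14172 = 1.31663

0.1417 283.70 1.3166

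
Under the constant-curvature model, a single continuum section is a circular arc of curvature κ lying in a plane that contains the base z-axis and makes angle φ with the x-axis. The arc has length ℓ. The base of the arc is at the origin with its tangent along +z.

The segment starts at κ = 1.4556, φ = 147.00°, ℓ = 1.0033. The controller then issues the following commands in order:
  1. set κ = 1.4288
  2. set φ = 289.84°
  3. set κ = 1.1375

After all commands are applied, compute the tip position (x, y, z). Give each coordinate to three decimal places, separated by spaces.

0.174 -0.483 0.799

initial: κ=1.4556, φ=147.00°, ℓ=1.0033
cmd 1: set κ=1.4288 → (κ,φ,ℓ)=(1.4288,147.00°,1.0033) → tip=(-0.5066,0.3290,0.6933)
cmd 2: set φ=289.84° → (κ,φ,ℓ)=(1.4288,289.84°,1.0033) → tip=(0.2050,-0.5683,0.6933)
cmd 3: set κ=1.1375 → (κ,φ,ℓ)=(1.1375,289.84°,1.0033) → tip=(0.1741,-0.4826,0.7993)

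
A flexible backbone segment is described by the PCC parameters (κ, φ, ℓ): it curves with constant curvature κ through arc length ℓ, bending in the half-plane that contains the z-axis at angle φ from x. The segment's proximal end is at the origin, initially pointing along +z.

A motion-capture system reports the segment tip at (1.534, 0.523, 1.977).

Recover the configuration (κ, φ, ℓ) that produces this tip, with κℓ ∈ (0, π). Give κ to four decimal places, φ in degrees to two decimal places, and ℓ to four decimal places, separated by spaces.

0.4960 18.83 2.7689

ρ = √(x²+y²) = √(1.534² + 0.523²) = 1.62071
φ = atan2(y, x) mod 360° = atan2(0.523, 1.534) = 18.8262°
|p|² = ρ² + z² = 1.62071² + 1.977² = 6.53521
κ = 2ρ / |p|² = 2×1.62071 / 6.53521 = 0.49599
θ = 2·atan2(ρ, z) = 2·atan2(1.62071, 1.977) = 1.37337 rad
ℓ = θ/κ = 1.37337/0.49599 = 2.76894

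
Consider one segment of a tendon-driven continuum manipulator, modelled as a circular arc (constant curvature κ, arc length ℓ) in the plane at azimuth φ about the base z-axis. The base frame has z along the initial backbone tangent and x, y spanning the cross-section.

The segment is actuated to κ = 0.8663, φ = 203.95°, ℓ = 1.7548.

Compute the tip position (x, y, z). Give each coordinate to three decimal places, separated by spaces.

-1.002 -0.445 1.153

θ = κ·ℓ = 0.8663 × 1.7548 = 1.52018 rad
ρ = (1 − cos θ)/κ = (1 − 0.05059)/0.8663 = 1.09594
z = sin θ / κ = 0.99872/0.8663 = 1.15286
x = ρ cos φ = 1.09594 × cos(203.95°) = -1.00158
y = ρ sin φ = 1.09594 × sin(203.95°) = -0.44488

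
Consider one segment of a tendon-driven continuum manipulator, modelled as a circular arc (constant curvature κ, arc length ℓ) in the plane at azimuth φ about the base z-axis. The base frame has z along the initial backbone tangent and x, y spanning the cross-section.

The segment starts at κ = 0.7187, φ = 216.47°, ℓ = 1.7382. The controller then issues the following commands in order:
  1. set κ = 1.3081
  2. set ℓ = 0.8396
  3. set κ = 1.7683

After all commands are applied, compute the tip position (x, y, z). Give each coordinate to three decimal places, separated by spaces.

-0.416 -0.307 0.563

initial: κ=0.7187, φ=216.47°, ℓ=1.7382
cmd 1: set κ=1.3081 → (κ,φ,ℓ)=(1.3081,216.47°,1.7382) → tip=(-1.0122,-0.7482,0.5832)
cmd 2: set ℓ=0.8396 → (κ,φ,ℓ)=(1.3081,216.47°,0.8396) → tip=(-0.3350,-0.2476,0.6807)
cmd 3: set κ=1.7683 → (κ,φ,ℓ)=(1.7683,216.47°,0.8396) → tip=(-0.4156,-0.3072,0.5634)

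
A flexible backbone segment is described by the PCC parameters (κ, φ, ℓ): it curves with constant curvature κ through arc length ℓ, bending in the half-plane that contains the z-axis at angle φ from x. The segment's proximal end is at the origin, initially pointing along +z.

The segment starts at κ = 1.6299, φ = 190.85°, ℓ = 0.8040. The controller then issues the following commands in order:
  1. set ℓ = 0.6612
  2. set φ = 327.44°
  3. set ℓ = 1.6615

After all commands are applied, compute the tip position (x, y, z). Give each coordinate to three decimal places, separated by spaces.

initial: κ=1.6299, φ=190.85°, ℓ=0.8040
cmd 1: set ℓ=0.6612 → (κ,φ,ℓ)=(1.6299,190.85°,0.6612) → tip=(-0.3173,-0.0608,0.5404)
cmd 2: set φ=327.44° → (κ,φ,ℓ)=(1.6299,327.44°,0.6612) → tip=(0.2723,-0.1739,0.5404)
cmd 3: set ℓ=1.6615 → (κ,φ,ℓ)=(1.6299,327.44°,1.6615) → tip=(0.9864,-0.6298,0.2577)

0.986 -0.630 0.258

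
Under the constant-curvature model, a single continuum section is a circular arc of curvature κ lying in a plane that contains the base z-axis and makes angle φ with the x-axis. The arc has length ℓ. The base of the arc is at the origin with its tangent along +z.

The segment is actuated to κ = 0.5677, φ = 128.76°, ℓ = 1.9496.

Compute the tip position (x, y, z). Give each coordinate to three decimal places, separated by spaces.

-0.609 0.759 1.575

θ = κ·ℓ = 0.5677 × 1.9496 = 1.10679 rad
ρ = (1 − cos θ)/κ = (1 − 0.44754)/0.5677 = 0.97316
z = sin θ / κ = 0.89427/0.5677 = 1.57524
x = ρ cos φ = 0.97316 × cos(128.76°) = -0.60926
y = ρ sin φ = 0.97316 × sin(128.76°) = 0.75885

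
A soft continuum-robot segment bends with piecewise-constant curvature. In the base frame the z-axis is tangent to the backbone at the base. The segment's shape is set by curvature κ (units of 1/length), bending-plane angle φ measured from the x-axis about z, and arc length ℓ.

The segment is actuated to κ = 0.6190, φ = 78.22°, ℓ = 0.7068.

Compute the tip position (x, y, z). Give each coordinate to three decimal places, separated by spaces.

θ = κ·ℓ = 0.6190 × 0.7068 = 0.43751 rad
ρ = (1 − cos θ)/κ = (1 − 0.90581)/0.6190 = 0.15217
z = sin θ / κ = 0.42368/0.6190 = 0.68447
x = ρ cos φ = 0.15217 × cos(78.22°) = 0.03107
y = ρ sin φ = 0.15217 × sin(78.22°) = 0.14896

0.031 0.149 0.684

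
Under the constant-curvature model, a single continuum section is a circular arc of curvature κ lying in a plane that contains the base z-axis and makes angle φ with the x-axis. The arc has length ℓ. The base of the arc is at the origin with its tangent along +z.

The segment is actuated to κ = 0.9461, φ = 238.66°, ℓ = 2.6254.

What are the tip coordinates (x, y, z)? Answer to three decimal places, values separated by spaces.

θ = κ·ℓ = 0.9461 × 2.6254 = 2.48389 rad
ρ = (1 − cos θ)/κ = (1 − -0.79140)/0.9461 = 1.89346
z = sin θ / κ = 0.61130/0.9461 = 0.64613
x = ρ cos φ = 1.89346 × cos(238.66°) = -0.98482
y = ρ sin φ = 1.89346 × sin(238.66°) = -1.61719

-0.985 -1.617 0.646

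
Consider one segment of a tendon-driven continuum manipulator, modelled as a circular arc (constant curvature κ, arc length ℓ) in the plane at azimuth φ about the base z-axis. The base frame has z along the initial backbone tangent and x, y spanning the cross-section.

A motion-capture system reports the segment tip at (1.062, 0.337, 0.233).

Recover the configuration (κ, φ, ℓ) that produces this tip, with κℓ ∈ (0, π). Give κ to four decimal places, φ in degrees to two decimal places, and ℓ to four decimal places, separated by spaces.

1.7198 17.61 1.5870

ρ = √(x²+y²) = √(1.062² + 0.337²) = 1.11419
φ = atan2(y, x) mod 360° = atan2(0.337, 1.062) = 17.6056°
|p|² = ρ² + z² = 1.11419² + 0.233² = 1.29570
κ = 2ρ / |p|² = 2×1.11419 / 1.29570 = 1.71982
θ = 2·atan2(ρ, z) = 2·atan2(1.11419, 0.233) = 2.72929 rad
ℓ = θ/κ = 2.72929/1.71982 = 1.58696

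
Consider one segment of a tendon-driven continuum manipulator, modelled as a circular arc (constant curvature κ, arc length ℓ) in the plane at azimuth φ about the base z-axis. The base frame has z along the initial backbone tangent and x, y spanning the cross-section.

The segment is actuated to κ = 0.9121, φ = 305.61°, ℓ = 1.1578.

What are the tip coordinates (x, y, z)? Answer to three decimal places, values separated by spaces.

0.324 -0.453 0.954

θ = κ·ℓ = 0.9121 × 1.1578 = 1.05603 rad
ρ = (1 − cos θ)/κ = (1 − 0.49233)/0.9121 = 0.55659
z = sin θ / κ = 0.87041/0.9121 = 0.95429
x = ρ cos φ = 0.55659 × cos(305.61°) = 0.32408
y = ρ sin φ = 0.55659 × sin(305.61°) = -0.45251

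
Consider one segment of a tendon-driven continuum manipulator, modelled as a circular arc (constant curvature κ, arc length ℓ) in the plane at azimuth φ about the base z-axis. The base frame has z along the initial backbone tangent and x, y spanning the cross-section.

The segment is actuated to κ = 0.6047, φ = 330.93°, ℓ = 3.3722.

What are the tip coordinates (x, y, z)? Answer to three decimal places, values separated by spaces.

θ = κ·ℓ = 0.6047 × 3.3722 = 2.03917 rad
ρ = (1 − cos θ)/κ = (1 − -0.45144)/0.6047 = 2.40026
z = sin θ / κ = 0.89230/0.6047 = 1.47561
x = ρ cos φ = 2.40026 × cos(330.93°) = 2.09789
y = ρ sin φ = 2.40026 × sin(330.93°) = -1.16623

2.098 -1.166 1.476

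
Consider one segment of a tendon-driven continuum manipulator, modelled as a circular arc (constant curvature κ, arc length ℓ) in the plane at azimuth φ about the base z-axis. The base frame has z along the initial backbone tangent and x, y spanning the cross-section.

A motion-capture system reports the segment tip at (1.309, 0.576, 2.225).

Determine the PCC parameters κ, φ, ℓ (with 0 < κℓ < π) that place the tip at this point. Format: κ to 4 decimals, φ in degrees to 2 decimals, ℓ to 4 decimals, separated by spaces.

ρ = √(x²+y²) = √(1.309² + 0.576²) = 1.43012
φ = atan2(y, x) mod 360° = atan2(0.576, 1.309) = 23.7510°
|p|² = ρ² + z² = 1.43012² + 2.225² = 6.99588
κ = 2ρ / |p|² = 2×1.43012 / 6.99588 = 0.40885
θ = 2·atan2(ρ, z) = 2·atan2(1.43012, 2.225) = 1.14253 rad
ℓ = θ/κ = 1.14253/0.40885 = 2.79451

0.4088 23.75 2.7945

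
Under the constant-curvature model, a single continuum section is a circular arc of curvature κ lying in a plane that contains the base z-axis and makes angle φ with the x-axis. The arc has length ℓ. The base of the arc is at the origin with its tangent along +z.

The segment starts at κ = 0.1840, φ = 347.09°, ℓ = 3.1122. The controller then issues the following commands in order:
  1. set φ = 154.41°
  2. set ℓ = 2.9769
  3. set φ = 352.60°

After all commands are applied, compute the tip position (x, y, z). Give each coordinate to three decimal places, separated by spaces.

0.788 -0.102 2.830

initial: κ=0.1840, φ=347.09°, ℓ=3.1122
cmd 1: set φ=154.41° → (κ,φ,ℓ)=(0.1840,154.41°,3.1122) → tip=(-0.7820,0.3745,2.9449)
cmd 2: set ℓ=2.9769 → (κ,φ,ℓ)=(0.1840,154.41°,2.9769) → tip=(-0.7171,0.3434,2.8303)
cmd 3: set φ=352.60° → (κ,φ,ℓ)=(0.1840,352.60°,2.9769) → tip=(0.7885,-0.1024,2.8303)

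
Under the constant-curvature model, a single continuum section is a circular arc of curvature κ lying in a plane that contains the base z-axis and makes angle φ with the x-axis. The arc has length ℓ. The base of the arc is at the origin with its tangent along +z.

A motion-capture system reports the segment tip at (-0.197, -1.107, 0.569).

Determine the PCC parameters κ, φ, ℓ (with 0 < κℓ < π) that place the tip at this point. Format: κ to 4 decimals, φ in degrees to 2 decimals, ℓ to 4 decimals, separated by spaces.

1.4161 259.91 1.5568

ρ = √(x²+y²) = √(-0.197² + -1.107²) = 1.12439
φ = atan2(y, x) mod 360° = atan2(-1.107, -0.197) = 259.9094°
|p|² = ρ² + z² = 1.12439² + 0.569² = 1.58802
κ = 2ρ / |p|² = 2×1.12439 / 1.58802 = 1.41609
θ = 2·atan2(ρ, z) = 2·atan2(1.12439, 0.569) = 2.20464 rad
ℓ = θ/κ = 2.20464/1.41609 = 1.55684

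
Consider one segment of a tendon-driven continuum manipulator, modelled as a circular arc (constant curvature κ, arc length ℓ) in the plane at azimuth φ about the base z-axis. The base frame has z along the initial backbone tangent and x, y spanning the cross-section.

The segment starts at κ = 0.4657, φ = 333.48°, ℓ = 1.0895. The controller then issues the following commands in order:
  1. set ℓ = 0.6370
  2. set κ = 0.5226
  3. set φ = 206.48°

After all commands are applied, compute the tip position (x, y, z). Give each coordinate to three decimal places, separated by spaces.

initial: κ=0.4657, φ=333.48°, ℓ=1.0895
cmd 1: set ℓ=0.6370 → (κ,φ,ℓ)=(0.4657,333.48°,0.6370) → tip=(0.0839,-0.0419,0.6277)
cmd 2: set κ=0.5226 → (κ,φ,ℓ)=(0.5226,333.48°,0.6370) → tip=(0.0940,-0.0469,0.6253)
cmd 3: set φ=206.48° → (κ,φ,ℓ)=(0.5226,206.48°,0.6370) → tip=(-0.0940,-0.0468,0.6253)

-0.094 -0.047 0.625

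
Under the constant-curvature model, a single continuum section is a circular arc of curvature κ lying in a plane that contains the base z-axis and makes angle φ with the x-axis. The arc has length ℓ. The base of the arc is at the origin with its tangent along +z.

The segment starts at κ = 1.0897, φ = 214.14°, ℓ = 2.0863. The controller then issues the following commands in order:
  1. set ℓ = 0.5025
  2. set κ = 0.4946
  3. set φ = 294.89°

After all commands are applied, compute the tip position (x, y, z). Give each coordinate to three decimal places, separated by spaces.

0.026 -0.056 0.497

initial: κ=1.0897, φ=214.14°, ℓ=2.0863
cmd 1: set ℓ=0.5025 → (κ,φ,ℓ)=(1.0897,214.14°,0.5025) → tip=(-0.1111,-0.0753,0.4778)
cmd 2: set κ=0.4946 → (κ,φ,ℓ)=(0.4946,214.14°,0.5025) → tip=(-0.0514,-0.0349,0.4973)
cmd 3: set φ=294.89° → (κ,φ,ℓ)=(0.4946,294.89°,0.5025) → tip=(0.0261,-0.0564,0.4973)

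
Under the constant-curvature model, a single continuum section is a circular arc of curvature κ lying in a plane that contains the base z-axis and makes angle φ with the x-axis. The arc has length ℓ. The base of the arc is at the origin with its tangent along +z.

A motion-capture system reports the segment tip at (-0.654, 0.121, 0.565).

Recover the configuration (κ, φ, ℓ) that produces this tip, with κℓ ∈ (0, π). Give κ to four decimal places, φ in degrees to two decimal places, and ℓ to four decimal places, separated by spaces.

1.7466 169.52 0.9923

ρ = √(x²+y²) = √(-0.654² + 0.121²) = 0.66510
φ = atan2(y, x) mod 360° = atan2(0.121, -0.654) = 169.5179°
|p|² = ρ² + z² = 0.66510² + 0.565² = 0.76158
κ = 2ρ / |p|² = 2×0.66510 / 0.76158 = 1.74663
θ = 2·atan2(ρ, z) = 2·atan2(0.66510, 0.565) = 1.73319 rad
ℓ = θ/κ = 1.73319/1.74663 = 0.99231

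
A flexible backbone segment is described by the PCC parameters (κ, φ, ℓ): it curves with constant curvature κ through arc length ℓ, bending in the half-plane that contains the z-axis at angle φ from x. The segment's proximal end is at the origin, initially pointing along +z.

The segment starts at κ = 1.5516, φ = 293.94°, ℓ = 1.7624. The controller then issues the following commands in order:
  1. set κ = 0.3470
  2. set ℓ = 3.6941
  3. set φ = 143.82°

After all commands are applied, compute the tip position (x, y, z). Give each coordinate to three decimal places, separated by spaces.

initial: κ=1.5516, φ=293.94°, ℓ=1.7624
cmd 1: set κ=0.3470 → (κ,φ,ℓ)=(0.3470,293.94°,1.7624) → tip=(0.2119,-0.4774,1.6546)
cmd 2: set ℓ=3.6941 → (κ,φ,ℓ)=(0.3470,293.94°,3.6941) → tip=(0.8362,-1.8834,2.7624)
cmd 3: set φ=143.82° → (κ,φ,ℓ)=(0.3470,143.82°,3.6941) → tip=(-1.6633,1.2165,2.7624)

-1.663 1.216 2.762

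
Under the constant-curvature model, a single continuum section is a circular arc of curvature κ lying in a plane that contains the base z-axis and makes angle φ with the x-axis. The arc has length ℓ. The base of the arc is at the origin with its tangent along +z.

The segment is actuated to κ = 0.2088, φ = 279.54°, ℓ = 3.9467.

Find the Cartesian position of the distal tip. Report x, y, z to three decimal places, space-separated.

0.255 -1.515 3.515

θ = κ·ℓ = 0.2088 × 3.9467 = 0.82407 rad
ρ = (1 − cos θ)/κ = (1 − 0.67924)/0.2088 = 1.53621
z = sin θ / κ = 0.73392/0.2088 = 3.51493
x = ρ cos φ = 1.53621 × cos(279.54°) = 0.25461
y = ρ sin φ = 1.53621 × sin(279.54°) = -1.51497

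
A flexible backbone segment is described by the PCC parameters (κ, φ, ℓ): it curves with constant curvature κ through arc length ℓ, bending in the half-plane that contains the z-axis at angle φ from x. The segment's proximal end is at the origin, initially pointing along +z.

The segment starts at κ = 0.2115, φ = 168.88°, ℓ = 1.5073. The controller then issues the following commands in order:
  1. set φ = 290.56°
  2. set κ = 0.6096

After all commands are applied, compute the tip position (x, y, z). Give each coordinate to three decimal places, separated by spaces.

0.227 -0.604 1.304

initial: κ=0.2115, φ=168.88°, ℓ=1.5073
cmd 1: set φ=290.56° → (κ,φ,ℓ)=(0.2115,290.56°,1.5073) → tip=(0.0837,-0.2231,1.4819)
cmd 2: set κ=0.6096 → (κ,φ,ℓ)=(0.6096,290.56°,1.5073) → tip=(0.2266,-0.6040,1.3040)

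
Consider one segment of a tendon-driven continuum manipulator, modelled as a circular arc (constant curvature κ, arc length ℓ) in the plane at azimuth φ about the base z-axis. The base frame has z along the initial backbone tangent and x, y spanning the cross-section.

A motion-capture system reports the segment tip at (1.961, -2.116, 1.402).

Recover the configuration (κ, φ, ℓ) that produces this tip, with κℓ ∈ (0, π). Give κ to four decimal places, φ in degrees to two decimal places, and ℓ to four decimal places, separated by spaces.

0.5608 312.82 3.9887

ρ = √(x²+y²) = √(1.961² + -2.116²) = 2.88496
φ = atan2(y, x) mod 360° = atan2(-2.116, 1.961) = 312.8228°
|p|² = ρ² + z² = 2.88496² + 1.402² = 10.28858
κ = 2ρ / |p|² = 2×2.88496 / 10.28858 = 0.56081
θ = 2·atan2(ρ, z) = 2·atan2(2.88496, 1.402) = 2.23687 rad
ℓ = θ/κ = 2.23687/0.56081 = 3.98866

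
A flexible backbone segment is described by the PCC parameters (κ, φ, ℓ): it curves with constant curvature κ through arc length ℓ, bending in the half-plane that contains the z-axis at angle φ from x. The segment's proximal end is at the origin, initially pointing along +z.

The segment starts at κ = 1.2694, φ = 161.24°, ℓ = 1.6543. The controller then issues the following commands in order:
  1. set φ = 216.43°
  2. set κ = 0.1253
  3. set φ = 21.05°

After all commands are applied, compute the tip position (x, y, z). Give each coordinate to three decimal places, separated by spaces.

0.159 0.061 1.642

initial: κ=1.2694, φ=161.24°, ℓ=1.6543
cmd 1: set φ=216.43° → (κ,φ,ℓ)=(1.2694,216.43°,1.6543) → tip=(-0.9538,-0.7040,0.6800)
cmd 2: set κ=0.1253 → (κ,φ,ℓ)=(0.1253,216.43°,1.6543) → tip=(-0.1375,-0.1015,1.6425)
cmd 3: set φ=21.05° → (κ,φ,ℓ)=(0.1253,21.05°,1.6543) → tip=(0.1594,0.0614,1.6425)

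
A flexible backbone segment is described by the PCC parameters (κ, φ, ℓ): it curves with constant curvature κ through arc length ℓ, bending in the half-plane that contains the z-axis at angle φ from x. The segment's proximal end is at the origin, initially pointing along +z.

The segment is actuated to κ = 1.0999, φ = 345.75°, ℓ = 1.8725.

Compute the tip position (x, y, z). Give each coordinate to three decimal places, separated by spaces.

1.295 -0.329 0.803

θ = κ·ℓ = 1.0999 × 1.8725 = 2.05956 rad
ρ = (1 − cos θ)/κ = (1 − -0.46954)/1.0999 = 1.33606
z = sin θ / κ = 0.88291/1.0999 = 0.80272
x = ρ cos φ = 1.33606 × cos(345.75°) = 1.29495
y = ρ sin φ = 1.33606 × sin(345.75°) = -0.32888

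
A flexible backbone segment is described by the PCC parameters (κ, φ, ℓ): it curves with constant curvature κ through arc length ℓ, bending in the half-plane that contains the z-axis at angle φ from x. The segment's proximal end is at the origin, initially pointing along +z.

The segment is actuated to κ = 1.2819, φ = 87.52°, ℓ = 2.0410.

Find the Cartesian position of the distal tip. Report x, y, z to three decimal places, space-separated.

0.063 1.454 0.391

θ = κ·ℓ = 1.2819 × 2.0410 = 2.61636 rad
ρ = (1 − cos θ)/κ = (1 − -0.86521)/1.2819 = 1.45503
z = sin θ / κ = 0.50142/1.2819 = 0.39115
x = ρ cos φ = 1.45503 × cos(87.52°) = 0.06296
y = ρ sin φ = 1.45503 × sin(87.52°) = 1.45367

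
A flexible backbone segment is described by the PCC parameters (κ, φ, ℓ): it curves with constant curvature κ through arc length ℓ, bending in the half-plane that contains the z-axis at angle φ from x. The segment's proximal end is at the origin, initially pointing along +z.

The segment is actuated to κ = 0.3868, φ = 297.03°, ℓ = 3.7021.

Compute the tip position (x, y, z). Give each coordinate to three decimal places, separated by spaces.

θ = κ·ℓ = 0.3868 × 3.7021 = 1.43197 rad
ρ = (1 − cos θ)/κ = (1 − 0.13838)/0.3868 = 2.22756
z = sin θ / κ = 0.99038/0.3868 = 2.56044
x = ρ cos φ = 2.22756 × cos(297.03°) = 1.01233
y = ρ sin φ = 2.22756 × sin(297.03°) = -1.98424

1.012 -1.984 2.560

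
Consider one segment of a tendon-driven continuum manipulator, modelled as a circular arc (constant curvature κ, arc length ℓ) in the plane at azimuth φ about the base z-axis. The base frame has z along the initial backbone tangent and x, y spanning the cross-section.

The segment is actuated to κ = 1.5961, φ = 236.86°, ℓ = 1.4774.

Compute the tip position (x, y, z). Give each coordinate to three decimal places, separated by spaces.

θ = κ·ℓ = 1.5961 × 1.4774 = 2.35808 rad
ρ = (1 − cos θ)/κ = (1 − -0.70844)/1.5961 = 1.07038
z = sin θ / κ = 0.70577/1.5961 = 0.44219
x = ρ cos φ = 1.07038 × cos(236.86°) = -0.58516
y = ρ sin φ = 1.07038 × sin(236.86°) = -0.89627

-0.585 -0.896 0.442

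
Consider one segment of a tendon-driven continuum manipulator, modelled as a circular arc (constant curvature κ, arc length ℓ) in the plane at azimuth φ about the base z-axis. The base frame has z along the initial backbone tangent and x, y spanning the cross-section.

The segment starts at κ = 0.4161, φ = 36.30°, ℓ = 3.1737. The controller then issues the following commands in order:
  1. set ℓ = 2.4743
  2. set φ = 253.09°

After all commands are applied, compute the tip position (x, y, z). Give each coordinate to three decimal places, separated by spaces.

-0.339 -1.115 2.060

initial: κ=0.4161, φ=36.30°, ℓ=3.1737
cmd 1: set ℓ=2.4743 → (κ,φ,ℓ)=(0.4161,36.30°,2.4743) → tip=(0.9390,0.6898,2.0598)
cmd 2: set φ=253.09° → (κ,φ,ℓ)=(0.4161,253.09°,2.4743) → tip=(-0.3389,-1.1147,2.0598)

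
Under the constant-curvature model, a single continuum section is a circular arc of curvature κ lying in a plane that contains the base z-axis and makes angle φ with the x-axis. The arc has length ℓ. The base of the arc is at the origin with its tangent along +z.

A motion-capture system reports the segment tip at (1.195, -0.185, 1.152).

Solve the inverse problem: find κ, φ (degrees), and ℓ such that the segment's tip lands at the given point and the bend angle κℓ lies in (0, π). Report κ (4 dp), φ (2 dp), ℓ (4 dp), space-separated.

ρ = √(x²+y²) = √(1.195² + -0.185²) = 1.20924
φ = atan2(y, x) mod 360° = atan2(-0.185, 1.195) = 351.1998°
|p|² = ρ² + z² = 1.20924² + 1.152² = 2.78935
κ = 2ρ / |p|² = 2×1.20924 / 2.78935 = 0.86704
θ = 2·atan2(ρ, z) = 2·atan2(1.20924, 1.152) = 1.61927 rad
ℓ = θ/κ = 1.61927/0.86704 = 1.86759

0.8670 351.20 1.8676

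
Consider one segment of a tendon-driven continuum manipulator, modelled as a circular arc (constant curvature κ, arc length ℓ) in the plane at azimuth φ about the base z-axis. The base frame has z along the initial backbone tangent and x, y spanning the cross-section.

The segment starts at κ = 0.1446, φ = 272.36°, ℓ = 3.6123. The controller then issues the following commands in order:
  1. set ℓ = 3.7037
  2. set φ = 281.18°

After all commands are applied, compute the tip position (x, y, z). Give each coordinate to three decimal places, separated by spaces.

0.188 -0.950 3.529

initial: κ=0.1446, φ=272.36°, ℓ=3.6123
cmd 1: set ℓ=3.7037 → (κ,φ,ℓ)=(0.1446,272.36°,3.7037) → tip=(0.0399,-0.9675,3.5292)
cmd 2: set φ=281.18° → (κ,φ,ℓ)=(0.1446,281.18°,3.7037) → tip=(0.1877,-0.9499,3.5292)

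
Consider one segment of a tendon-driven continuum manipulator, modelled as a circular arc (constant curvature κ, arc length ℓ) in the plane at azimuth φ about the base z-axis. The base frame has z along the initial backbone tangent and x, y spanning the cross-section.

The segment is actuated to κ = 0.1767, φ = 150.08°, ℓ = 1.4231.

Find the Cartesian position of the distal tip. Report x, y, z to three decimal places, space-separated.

θ = κ·ℓ = 0.1767 × 1.4231 = 0.25146 rad
ρ = (1 − cos θ)/κ = (1 − 0.96855)/0.1767 = 0.17799
z = sin θ / κ = 0.24882/0.1767 = 1.40815
x = ρ cos φ = 0.17799 × cos(150.08°) = -0.15427
y = ρ sin φ = 0.17799 × sin(150.08°) = 0.08878

-0.154 0.089 1.408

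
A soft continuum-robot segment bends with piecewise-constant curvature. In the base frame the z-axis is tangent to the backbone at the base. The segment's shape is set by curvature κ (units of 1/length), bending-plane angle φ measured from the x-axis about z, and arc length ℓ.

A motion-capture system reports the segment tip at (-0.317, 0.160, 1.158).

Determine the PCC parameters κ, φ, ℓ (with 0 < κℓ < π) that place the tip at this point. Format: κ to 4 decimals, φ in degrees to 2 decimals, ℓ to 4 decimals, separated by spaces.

0.4841 153.22 1.2293

ρ = √(x²+y²) = √(-0.317² + 0.160²) = 0.35509
φ = atan2(y, x) mod 360° = atan2(0.160, -0.317) = 153.2185°
|p|² = ρ² + z² = 0.35509² + 1.158² = 1.46705
κ = 2ρ / |p|² = 2×0.35509 / 1.46705 = 0.48409
θ = 2·atan2(ρ, z) = 2·atan2(0.35509, 1.158) = 0.59508 rad
ℓ = θ/κ = 0.59508/0.48409 = 1.22928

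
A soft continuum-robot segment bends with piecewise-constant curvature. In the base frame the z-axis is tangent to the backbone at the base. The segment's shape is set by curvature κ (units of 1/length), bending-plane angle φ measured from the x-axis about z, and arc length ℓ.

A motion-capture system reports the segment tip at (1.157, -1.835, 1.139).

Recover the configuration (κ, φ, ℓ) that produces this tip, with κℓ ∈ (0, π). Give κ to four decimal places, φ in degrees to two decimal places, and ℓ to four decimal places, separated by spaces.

ρ = √(x²+y²) = √(1.157² + -1.835²) = 2.16930
φ = atan2(y, x) mod 360° = atan2(-1.835, 1.157) = 302.2322°
|p|² = ρ² + z² = 2.16930² + 1.139² = 6.00319
κ = 2ρ / |p|² = 2×2.16930 / 6.00319 = 0.72272
θ = 2·atan2(ρ, z) = 2·atan2(2.16930, 1.139) = 2.17461 rad
ℓ = θ/κ = 2.17461/0.72272 = 3.00895

0.7227 302.23 3.0089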